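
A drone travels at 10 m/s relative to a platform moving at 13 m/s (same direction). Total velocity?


Given: object velocity = 10 m/s, platform velocity = 13 m/s (same direction)
Using classical velocity addition: v_total = v_object + v_platform
v_total = 10 + 13
v_total = 23 m/s

23 m/s


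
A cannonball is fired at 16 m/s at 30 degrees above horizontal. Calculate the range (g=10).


Given: v0 = 16 m/s, theta = 30 deg, g = 10 m/s^2
sin(2*30) = sin(60) = sqrt(3)/2
Using R = v0^2 * sin(2*theta) / g
R = 16^2 * (sqrt(3)/2) / 10
R = 256 * sqrt(3) / 20
R = 64/5*sqrt(3) m

64/5*sqrt(3) m


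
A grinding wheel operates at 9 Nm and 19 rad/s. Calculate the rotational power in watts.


Given: tau = 9 Nm, omega = 19 rad/s
Using P = tau * omega
P = 9 * 19
P = 171 W

171 W


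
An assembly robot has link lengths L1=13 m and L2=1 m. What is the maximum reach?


Given: L1 = 13 m, L2 = 1 m
For a 2-link planar arm, max reach = L1 + L2 (fully extended)
Max reach = 13 + 1
Max reach = 14 m

14 m


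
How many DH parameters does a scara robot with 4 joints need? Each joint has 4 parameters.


Given: 4 joints, 4 DH parameters per joint (d, theta, a, alpha)
Total DH parameters = number_of_joints * 4
Total = 4 * 4
Total = 16

16


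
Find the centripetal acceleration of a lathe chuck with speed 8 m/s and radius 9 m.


Given: v = 8 m/s, r = 9 m
Using a_c = v^2 / r
a_c = 8^2 / 9
a_c = 64 / 9
a_c = 64/9 m/s^2

64/9 m/s^2


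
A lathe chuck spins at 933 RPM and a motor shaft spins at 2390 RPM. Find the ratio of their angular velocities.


Given: RPM_A = 933, RPM_B = 2390
omega = 2*pi*RPM/60, so omega_A/omega_B = RPM_A / RPM_B
omega_A/omega_B = 933 / 2390
omega_A/omega_B = 933/2390

933/2390


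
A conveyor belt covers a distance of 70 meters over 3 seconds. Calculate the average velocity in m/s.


Given: distance d = 70 m, time t = 3 s
Using v = d / t
v = 70 / 3
v = 70/3 m/s

70/3 m/s


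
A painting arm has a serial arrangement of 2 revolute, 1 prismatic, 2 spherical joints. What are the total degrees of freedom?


Given: serial robot with 2 revolute, 1 prismatic, 2 spherical joints
DOF contribution per joint type: revolute=1, prismatic=1, spherical=3, fixed=0
DOF = 2*1 + 1*1 + 2*3
DOF = 9

9


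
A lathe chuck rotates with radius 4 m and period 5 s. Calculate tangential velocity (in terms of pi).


Given: radius r = 4 m, period T = 5 s
Using v = 2*pi*r / T
v = 2*pi*4 / 5
v = 8*pi / 5
v = 8/5*pi m/s

8/5*pi m/s


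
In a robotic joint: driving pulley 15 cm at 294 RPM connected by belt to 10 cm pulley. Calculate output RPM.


Given: D1 = 15 cm, w1 = 294 RPM, D2 = 10 cm
Using D1*w1 = D2*w2
w2 = D1*w1 / D2
w2 = 15*294 / 10
w2 = 4410 / 10
w2 = 441 RPM

441 RPM


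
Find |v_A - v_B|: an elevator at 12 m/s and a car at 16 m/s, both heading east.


Given: v_A = 12 m/s east, v_B = 16 m/s east
Both move in the same direction; relative speed = |v_A - v_B|
|12 - 16| = |-4|
= 4 m/s

4 m/s


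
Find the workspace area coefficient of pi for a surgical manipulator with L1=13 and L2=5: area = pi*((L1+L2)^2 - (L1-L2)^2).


Given: L1 = 13, L2 = 5
(L1+L2)^2 = (18)^2 = 324
(L1-L2)^2 = (8)^2 = 64
Difference = 324 - 64 = 260
This equals 4*L1*L2 = 4*13*5 = 260
Workspace area = 260*pi

260


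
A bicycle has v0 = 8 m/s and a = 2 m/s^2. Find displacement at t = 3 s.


Given: v0 = 8 m/s, a = 2 m/s^2, t = 3 s
Using s = v0*t + (1/2)*a*t^2
s = 8*3 + (1/2)*2*3^2
s = 24 + (1/2)*18
s = 24 + 9
s = 33

33 m


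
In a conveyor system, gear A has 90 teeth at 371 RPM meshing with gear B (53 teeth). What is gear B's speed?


Given: N1 = 90 teeth, w1 = 371 RPM, N2 = 53 teeth
Using N1*w1 = N2*w2
w2 = N1*w1 / N2
w2 = 90*371 / 53
w2 = 33390 / 53
w2 = 630 RPM

630 RPM


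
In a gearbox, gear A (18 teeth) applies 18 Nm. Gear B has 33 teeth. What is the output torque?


Given: N1 = 18, N2 = 33, T1 = 18 Nm
Using T2/T1 = N2/N1
T2 = T1 * N2 / N1
T2 = 18 * 33 / 18
T2 = 594 / 18
T2 = 33 Nm

33 Nm


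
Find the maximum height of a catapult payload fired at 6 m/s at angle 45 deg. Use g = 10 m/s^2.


Given: v0 = 6 m/s, theta = 45 deg, g = 10 m/s^2
sin^2(45) = 1/2
Using H = v0^2 * sin^2(theta) / (2*g)
H = 6^2 * 1/2 / (2*10)
H = 36 * 1/2 / 20
H = 18 / 20
H = 9/10 m

9/10 m


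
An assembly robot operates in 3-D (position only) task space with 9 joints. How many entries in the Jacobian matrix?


Given: task space dimension = 3, joints = 9
Jacobian is a 3 x 9 matrix
Total entries = rows * columns
Total = 3 * 9
Total = 27

27


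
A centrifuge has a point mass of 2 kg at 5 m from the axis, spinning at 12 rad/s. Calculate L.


Given: m = 2 kg, r = 5 m, omega = 12 rad/s
For a point mass: I = m*r^2
I = 2*5^2 = 2*25 = 50
L = I*omega = 50*12
L = 600 kg*m^2/s

600 kg*m^2/s


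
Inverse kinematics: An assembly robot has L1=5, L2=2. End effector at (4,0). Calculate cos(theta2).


Given: L1 = 5, L2 = 2, target (x, y) = (4, 0)
Using cos(theta2) = (x^2 + y^2 - L1^2 - L2^2) / (2*L1*L2)
x^2 + y^2 = 4^2 + 0 = 16
L1^2 + L2^2 = 25 + 4 = 29
Numerator = 16 - 29 = -13
Denominator = 2*5*2 = 20
cos(theta2) = -13/20 = -13/20

-13/20


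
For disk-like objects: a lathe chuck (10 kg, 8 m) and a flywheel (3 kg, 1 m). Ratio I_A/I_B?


Given: M1=10 kg, R1=8 m, M2=3 kg, R2=1 m
For a disk: I = (1/2)*M*R^2, so I_A/I_B = (M1*R1^2)/(M2*R2^2)
M1*R1^2 = 10*64 = 640
M2*R2^2 = 3*1 = 3
I_A/I_B = 640/3 = 640/3

640/3


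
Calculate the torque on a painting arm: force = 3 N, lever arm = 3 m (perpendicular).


Given: F = 3 N, r = 3 m, angle = 90 deg (perpendicular)
Using tau = F * r * sin(90)
sin(90) = 1
tau = 3 * 3 * 1
tau = 9 Nm

9 Nm


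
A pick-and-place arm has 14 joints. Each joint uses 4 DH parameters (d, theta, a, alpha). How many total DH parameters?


Given: 14 joints, 4 DH parameters per joint (d, theta, a, alpha)
Total DH parameters = number_of_joints * 4
Total = 14 * 4
Total = 56

56


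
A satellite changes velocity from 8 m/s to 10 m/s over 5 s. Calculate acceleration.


Given: initial velocity v0 = 8 m/s, final velocity v = 10 m/s, time t = 5 s
Using a = (v - v0) / t
a = (10 - 8) / 5
a = 2 / 5
a = 2/5 m/s^2

2/5 m/s^2


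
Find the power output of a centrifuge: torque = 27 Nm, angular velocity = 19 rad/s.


Given: tau = 27 Nm, omega = 19 rad/s
Using P = tau * omega
P = 27 * 19
P = 513 W

513 W


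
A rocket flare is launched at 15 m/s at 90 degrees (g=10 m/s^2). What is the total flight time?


Given: v0 = 15 m/s, theta = 90 deg, g = 10 m/s^2
sin(90) = 1
Using T = 2*v0*sin(theta) / g
T = 2*15*1 / 10
T = 30 / 10
T = 3 s

3 s


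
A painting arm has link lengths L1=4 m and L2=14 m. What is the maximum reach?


Given: L1 = 4 m, L2 = 14 m
For a 2-link planar arm, max reach = L1 + L2 (fully extended)
Max reach = 4 + 14
Max reach = 18 m

18 m


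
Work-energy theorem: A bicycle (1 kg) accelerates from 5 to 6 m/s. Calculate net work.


Given: m = 1 kg, v0 = 5 m/s, v = 6 m/s
Using W = (1/2)*m*(v^2 - v0^2)
v^2 = 6^2 = 36
v0^2 = 5^2 = 25
v^2 - v0^2 = 36 - 25 = 11
W = (1/2)*1*11 = 11/2 J

11/2 J


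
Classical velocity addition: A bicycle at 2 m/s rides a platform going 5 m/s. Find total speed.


Given: object velocity = 2 m/s, platform velocity = 5 m/s (same direction)
Using classical velocity addition: v_total = v_object + v_platform
v_total = 2 + 5
v_total = 7 m/s

7 m/s


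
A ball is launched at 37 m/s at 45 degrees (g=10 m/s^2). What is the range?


Given: v0 = 37 m/s, theta = 45 deg, g = 10 m/s^2
sin(2*45) = sin(90) = 1
Using R = v0^2 * sin(2*theta) / g
R = 37^2 * 1 / 10
R = 1369 / 10
R = 1369/10 m

1369/10 m


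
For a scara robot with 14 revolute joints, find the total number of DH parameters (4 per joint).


Given: 14 joints, 4 DH parameters per joint (d, theta, a, alpha)
Total DH parameters = number_of_joints * 4
Total = 14 * 4
Total = 56

56


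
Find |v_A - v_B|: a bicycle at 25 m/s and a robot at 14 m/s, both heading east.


Given: v_A = 25 m/s east, v_B = 14 m/s east
Both move in the same direction; relative speed = |v_A - v_B|
|25 - 14| = |11|
= 11 m/s

11 m/s


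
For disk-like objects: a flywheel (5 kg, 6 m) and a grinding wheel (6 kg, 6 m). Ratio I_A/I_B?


Given: M1=5 kg, R1=6 m, M2=6 kg, R2=6 m
For a disk: I = (1/2)*M*R^2, so I_A/I_B = (M1*R1^2)/(M2*R2^2)
M1*R1^2 = 5*36 = 180
M2*R2^2 = 6*36 = 216
I_A/I_B = 180/216 = 5/6

5/6


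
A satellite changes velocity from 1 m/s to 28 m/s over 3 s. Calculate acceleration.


Given: initial velocity v0 = 1 m/s, final velocity v = 28 m/s, time t = 3 s
Using a = (v - v0) / t
a = (28 - 1) / 3
a = 27 / 3
a = 9 m/s^2

9 m/s^2


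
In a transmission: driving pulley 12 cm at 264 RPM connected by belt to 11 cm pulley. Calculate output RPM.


Given: D1 = 12 cm, w1 = 264 RPM, D2 = 11 cm
Using D1*w1 = D2*w2
w2 = D1*w1 / D2
w2 = 12*264 / 11
w2 = 3168 / 11
w2 = 288 RPM

288 RPM


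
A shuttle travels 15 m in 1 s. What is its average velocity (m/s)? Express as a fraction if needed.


Given: distance d = 15 m, time t = 1 s
Using v = d / t
v = 15 / 1
v = 15 m/s

15 m/s


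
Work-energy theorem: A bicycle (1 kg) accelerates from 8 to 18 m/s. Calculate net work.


Given: m = 1 kg, v0 = 8 m/s, v = 18 m/s
Using W = (1/2)*m*(v^2 - v0^2)
v^2 = 18^2 = 324
v0^2 = 8^2 = 64
v^2 - v0^2 = 324 - 64 = 260
W = (1/2)*1*260 = 130 J

130 J


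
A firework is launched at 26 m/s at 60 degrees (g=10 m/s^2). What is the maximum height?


Given: v0 = 26 m/s, theta = 60 deg, g = 10 m/s^2
sin^2(60) = 3/4
Using H = v0^2 * sin^2(theta) / (2*g)
H = 26^2 * 3/4 / (2*10)
H = 676 * 3/4 / 20
H = 507 / 20
H = 507/20 m

507/20 m


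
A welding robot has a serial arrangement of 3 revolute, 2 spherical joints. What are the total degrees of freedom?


Given: serial robot with 3 revolute, 2 spherical joints
DOF contribution per joint type: revolute=1, prismatic=1, spherical=3, fixed=0
DOF = 3*1 + 2*3
DOF = 9

9


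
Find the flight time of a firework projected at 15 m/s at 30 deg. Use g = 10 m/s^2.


Given: v0 = 15 m/s, theta = 30 deg, g = 10 m/s^2
sin(30) = 1/2
Using T = 2*v0*sin(theta) / g
T = 2*15*1/2 / 10
T = 15 / 10
T = 3/2 s

3/2 s


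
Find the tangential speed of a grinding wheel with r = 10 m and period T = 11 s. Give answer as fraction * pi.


Given: radius r = 10 m, period T = 11 s
Using v = 2*pi*r / T
v = 2*pi*10 / 11
v = 20*pi / 11
v = 20/11*pi m/s

20/11*pi m/s


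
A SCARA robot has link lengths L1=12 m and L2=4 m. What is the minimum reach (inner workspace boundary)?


Given: L1 = 12 m, L2 = 4 m
For a 2-link planar arm, min reach = |L1 - L2| (second link folded back)
Min reach = |12 - 4|
Min reach = 8 m

8 m


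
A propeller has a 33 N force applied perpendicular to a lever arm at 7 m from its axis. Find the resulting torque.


Given: F = 33 N, r = 7 m, angle = 90 deg (perpendicular)
Using tau = F * r * sin(90)
sin(90) = 1
tau = 33 * 7 * 1
tau = 231 Nm

231 Nm


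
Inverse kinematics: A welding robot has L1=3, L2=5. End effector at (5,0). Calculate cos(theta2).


Given: L1 = 3, L2 = 5, target (x, y) = (5, 0)
Using cos(theta2) = (x^2 + y^2 - L1^2 - L2^2) / (2*L1*L2)
x^2 + y^2 = 5^2 + 0 = 25
L1^2 + L2^2 = 9 + 25 = 34
Numerator = 25 - 34 = -9
Denominator = 2*3*5 = 30
cos(theta2) = -9/30 = -3/10

-3/10


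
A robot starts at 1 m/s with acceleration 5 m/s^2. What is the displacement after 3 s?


Given: v0 = 1 m/s, a = 5 m/s^2, t = 3 s
Using s = v0*t + (1/2)*a*t^2
s = 1*3 + (1/2)*5*3^2
s = 3 + (1/2)*45
s = 3 + 45/2
s = 51/2

51/2 m


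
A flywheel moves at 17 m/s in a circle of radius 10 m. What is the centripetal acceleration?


Given: v = 17 m/s, r = 10 m
Using a_c = v^2 / r
a_c = 17^2 / 10
a_c = 289 / 10
a_c = 289/10 m/s^2

289/10 m/s^2


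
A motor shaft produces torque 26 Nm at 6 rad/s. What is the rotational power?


Given: tau = 26 Nm, omega = 6 rad/s
Using P = tau * omega
P = 26 * 6
P = 156 W

156 W


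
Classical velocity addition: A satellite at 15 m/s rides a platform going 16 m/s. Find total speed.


Given: object velocity = 15 m/s, platform velocity = 16 m/s (same direction)
Using classical velocity addition: v_total = v_object + v_platform
v_total = 15 + 16
v_total = 31 m/s

31 m/s


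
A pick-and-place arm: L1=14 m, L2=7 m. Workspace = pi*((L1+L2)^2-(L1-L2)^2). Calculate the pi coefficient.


Given: L1 = 14, L2 = 7
(L1+L2)^2 = (21)^2 = 441
(L1-L2)^2 = (7)^2 = 49
Difference = 441 - 49 = 392
This equals 4*L1*L2 = 4*14*7 = 392
Workspace area = 392*pi

392


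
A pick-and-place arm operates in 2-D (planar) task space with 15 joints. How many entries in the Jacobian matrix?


Given: task space dimension = 2, joints = 15
Jacobian is a 2 x 15 matrix
Total entries = rows * columns
Total = 2 * 15
Total = 30

30


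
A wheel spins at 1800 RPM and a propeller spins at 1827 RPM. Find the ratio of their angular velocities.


Given: RPM_A = 1800, RPM_B = 1827
omega = 2*pi*RPM/60, so omega_A/omega_B = RPM_A / RPM_B
omega_A/omega_B = 1800 / 1827
omega_A/omega_B = 200/203

200/203


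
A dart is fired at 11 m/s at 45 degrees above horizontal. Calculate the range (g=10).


Given: v0 = 11 m/s, theta = 45 deg, g = 10 m/s^2
sin(2*45) = sin(90) = 1
Using R = v0^2 * sin(2*theta) / g
R = 11^2 * 1 / 10
R = 121 / 10
R = 121/10 m

121/10 m


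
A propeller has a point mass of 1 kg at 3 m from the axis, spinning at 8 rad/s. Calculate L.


Given: m = 1 kg, r = 3 m, omega = 8 rad/s
For a point mass: I = m*r^2
I = 1*3^2 = 1*9 = 9
L = I*omega = 9*8
L = 72 kg*m^2/s

72 kg*m^2/s


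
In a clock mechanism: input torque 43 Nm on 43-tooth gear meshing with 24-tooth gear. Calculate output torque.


Given: N1 = 43, N2 = 24, T1 = 43 Nm
Using T2/T1 = N2/N1
T2 = T1 * N2 / N1
T2 = 43 * 24 / 43
T2 = 1032 / 43
T2 = 24 Nm

24 Nm


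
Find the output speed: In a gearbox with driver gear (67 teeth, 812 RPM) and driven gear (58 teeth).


Given: N1 = 67 teeth, w1 = 812 RPM, N2 = 58 teeth
Using N1*w1 = N2*w2
w2 = N1*w1 / N2
w2 = 67*812 / 58
w2 = 54404 / 58
w2 = 938 RPM

938 RPM


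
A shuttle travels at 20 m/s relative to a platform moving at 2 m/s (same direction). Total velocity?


Given: object velocity = 20 m/s, platform velocity = 2 m/s (same direction)
Using classical velocity addition: v_total = v_object + v_platform
v_total = 20 + 2
v_total = 22 m/s

22 m/s


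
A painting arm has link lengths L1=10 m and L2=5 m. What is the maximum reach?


Given: L1 = 10 m, L2 = 5 m
For a 2-link planar arm, max reach = L1 + L2 (fully extended)
Max reach = 10 + 5
Max reach = 15 m

15 m


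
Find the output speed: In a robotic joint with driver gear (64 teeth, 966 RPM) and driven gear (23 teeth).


Given: N1 = 64 teeth, w1 = 966 RPM, N2 = 23 teeth
Using N1*w1 = N2*w2
w2 = N1*w1 / N2
w2 = 64*966 / 23
w2 = 61824 / 23
w2 = 2688 RPM

2688 RPM


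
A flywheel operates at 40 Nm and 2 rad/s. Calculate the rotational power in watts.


Given: tau = 40 Nm, omega = 2 rad/s
Using P = tau * omega
P = 40 * 2
P = 80 W

80 W


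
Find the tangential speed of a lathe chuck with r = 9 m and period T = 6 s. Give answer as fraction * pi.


Given: radius r = 9 m, period T = 6 s
Using v = 2*pi*r / T
v = 2*pi*9 / 6
v = 18*pi / 6
v = 3*pi m/s

3*pi m/s


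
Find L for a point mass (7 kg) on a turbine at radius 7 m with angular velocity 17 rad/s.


Given: m = 7 kg, r = 7 m, omega = 17 rad/s
For a point mass: I = m*r^2
I = 7*7^2 = 7*49 = 343
L = I*omega = 343*17
L = 5831 kg*m^2/s

5831 kg*m^2/s


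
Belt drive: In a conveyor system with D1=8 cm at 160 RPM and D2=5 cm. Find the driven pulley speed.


Given: D1 = 8 cm, w1 = 160 RPM, D2 = 5 cm
Using D1*w1 = D2*w2
w2 = D1*w1 / D2
w2 = 8*160 / 5
w2 = 1280 / 5
w2 = 256 RPM

256 RPM


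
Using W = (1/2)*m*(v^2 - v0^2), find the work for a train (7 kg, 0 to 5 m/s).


Given: m = 7 kg, v0 = 0 m/s, v = 5 m/s
Using W = (1/2)*m*(v^2 - v0^2)
v^2 = 5^2 = 25
v0^2 = 0^2 = 0
v^2 - v0^2 = 25 - 0 = 25
W = (1/2)*7*25 = 175/2 J

175/2 J


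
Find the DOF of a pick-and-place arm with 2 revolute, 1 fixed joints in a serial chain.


Given: serial robot with 2 revolute, 1 fixed joints
DOF contribution per joint type: revolute=1, prismatic=1, spherical=3, fixed=0
DOF = 2*1 + 1*0
DOF = 2

2


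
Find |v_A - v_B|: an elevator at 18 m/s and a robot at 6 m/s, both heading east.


Given: v_A = 18 m/s east, v_B = 6 m/s east
Both move in the same direction; relative speed = |v_A - v_B|
|18 - 6| = |12|
= 12 m/s

12 m/s


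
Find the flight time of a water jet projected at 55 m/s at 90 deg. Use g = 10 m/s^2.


Given: v0 = 55 m/s, theta = 90 deg, g = 10 m/s^2
sin(90) = 1
Using T = 2*v0*sin(theta) / g
T = 2*55*1 / 10
T = 110 / 10
T = 11 s

11 s


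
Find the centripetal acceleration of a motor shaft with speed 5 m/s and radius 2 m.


Given: v = 5 m/s, r = 2 m
Using a_c = v^2 / r
a_c = 5^2 / 2
a_c = 25 / 2
a_c = 25/2 m/s^2

25/2 m/s^2


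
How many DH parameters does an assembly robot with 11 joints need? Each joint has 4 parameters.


Given: 11 joints, 4 DH parameters per joint (d, theta, a, alpha)
Total DH parameters = number_of_joints * 4
Total = 11 * 4
Total = 44

44


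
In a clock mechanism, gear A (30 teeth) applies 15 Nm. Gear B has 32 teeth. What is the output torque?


Given: N1 = 30, N2 = 32, T1 = 15 Nm
Using T2/T1 = N2/N1
T2 = T1 * N2 / N1
T2 = 15 * 32 / 30
T2 = 480 / 30
T2 = 16 Nm

16 Nm


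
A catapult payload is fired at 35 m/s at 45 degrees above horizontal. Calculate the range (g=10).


Given: v0 = 35 m/s, theta = 45 deg, g = 10 m/s^2
sin(2*45) = sin(90) = 1
Using R = v0^2 * sin(2*theta) / g
R = 35^2 * 1 / 10
R = 1225 / 10
R = 245/2 m

245/2 m


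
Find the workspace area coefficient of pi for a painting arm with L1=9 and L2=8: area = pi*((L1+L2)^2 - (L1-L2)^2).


Given: L1 = 9, L2 = 8
(L1+L2)^2 = (17)^2 = 289
(L1-L2)^2 = (1)^2 = 1
Difference = 289 - 1 = 288
This equals 4*L1*L2 = 4*9*8 = 288
Workspace area = 288*pi

288


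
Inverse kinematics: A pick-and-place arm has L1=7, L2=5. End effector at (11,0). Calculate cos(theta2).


Given: L1 = 7, L2 = 5, target (x, y) = (11, 0)
Using cos(theta2) = (x^2 + y^2 - L1^2 - L2^2) / (2*L1*L2)
x^2 + y^2 = 11^2 + 0 = 121
L1^2 + L2^2 = 49 + 25 = 74
Numerator = 121 - 74 = 47
Denominator = 2*7*5 = 70
cos(theta2) = 47/70 = 47/70

47/70


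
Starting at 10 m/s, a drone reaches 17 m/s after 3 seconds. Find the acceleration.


Given: initial velocity v0 = 10 m/s, final velocity v = 17 m/s, time t = 3 s
Using a = (v - v0) / t
a = (17 - 10) / 3
a = 7 / 3
a = 7/3 m/s^2

7/3 m/s^2


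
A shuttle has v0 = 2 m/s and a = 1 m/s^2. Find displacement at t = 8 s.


Given: v0 = 2 m/s, a = 1 m/s^2, t = 8 s
Using s = v0*t + (1/2)*a*t^2
s = 2*8 + (1/2)*1*8^2
s = 16 + (1/2)*64
s = 16 + 32
s = 48

48 m


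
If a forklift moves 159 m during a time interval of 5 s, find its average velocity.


Given: distance d = 159 m, time t = 5 s
Using v = d / t
v = 159 / 5
v = 159/5 m/s

159/5 m/s


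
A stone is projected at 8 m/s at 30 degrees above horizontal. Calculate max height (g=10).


Given: v0 = 8 m/s, theta = 30 deg, g = 10 m/s^2
sin^2(30) = 1/4
Using H = v0^2 * sin^2(theta) / (2*g)
H = 8^2 * 1/4 / (2*10)
H = 64 * 1/4 / 20
H = 16 / 20
H = 4/5 m

4/5 m


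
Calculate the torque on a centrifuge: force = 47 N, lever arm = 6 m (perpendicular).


Given: F = 47 N, r = 6 m, angle = 90 deg (perpendicular)
Using tau = F * r * sin(90)
sin(90) = 1
tau = 47 * 6 * 1
tau = 282 Nm

282 Nm


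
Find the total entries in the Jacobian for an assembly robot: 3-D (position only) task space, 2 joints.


Given: task space dimension = 3, joints = 2
Jacobian is a 3 x 2 matrix
Total entries = rows * columns
Total = 3 * 2
Total = 6

6


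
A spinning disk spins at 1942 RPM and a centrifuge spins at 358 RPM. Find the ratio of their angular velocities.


Given: RPM_A = 1942, RPM_B = 358
omega = 2*pi*RPM/60, so omega_A/omega_B = RPM_A / RPM_B
omega_A/omega_B = 1942 / 358
omega_A/omega_B = 971/179

971/179


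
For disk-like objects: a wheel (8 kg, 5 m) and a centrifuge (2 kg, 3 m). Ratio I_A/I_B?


Given: M1=8 kg, R1=5 m, M2=2 kg, R2=3 m
For a disk: I = (1/2)*M*R^2, so I_A/I_B = (M1*R1^2)/(M2*R2^2)
M1*R1^2 = 8*25 = 200
M2*R2^2 = 2*9 = 18
I_A/I_B = 200/18 = 100/9

100/9


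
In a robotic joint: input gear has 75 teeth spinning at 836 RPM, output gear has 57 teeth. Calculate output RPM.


Given: N1 = 75 teeth, w1 = 836 RPM, N2 = 57 teeth
Using N1*w1 = N2*w2
w2 = N1*w1 / N2
w2 = 75*836 / 57
w2 = 62700 / 57
w2 = 1100 RPM

1100 RPM


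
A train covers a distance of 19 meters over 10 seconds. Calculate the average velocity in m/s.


Given: distance d = 19 m, time t = 10 s
Using v = d / t
v = 19 / 10
v = 19/10 m/s

19/10 m/s


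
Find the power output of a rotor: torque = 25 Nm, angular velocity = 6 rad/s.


Given: tau = 25 Nm, omega = 6 rad/s
Using P = tau * omega
P = 25 * 6
P = 150 W

150 W


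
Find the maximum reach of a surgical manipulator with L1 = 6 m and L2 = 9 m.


Given: L1 = 6 m, L2 = 9 m
For a 2-link planar arm, max reach = L1 + L2 (fully extended)
Max reach = 6 + 9
Max reach = 15 m

15 m


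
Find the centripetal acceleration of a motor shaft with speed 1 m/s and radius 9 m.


Given: v = 1 m/s, r = 9 m
Using a_c = v^2 / r
a_c = 1^2 / 9
a_c = 1 / 9
a_c = 1/9 m/s^2

1/9 m/s^2


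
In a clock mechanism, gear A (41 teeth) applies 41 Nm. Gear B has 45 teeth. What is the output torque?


Given: N1 = 41, N2 = 45, T1 = 41 Nm
Using T2/T1 = N2/N1
T2 = T1 * N2 / N1
T2 = 41 * 45 / 41
T2 = 1845 / 41
T2 = 45 Nm

45 Nm


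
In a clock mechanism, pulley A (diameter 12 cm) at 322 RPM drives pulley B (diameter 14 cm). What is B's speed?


Given: D1 = 12 cm, w1 = 322 RPM, D2 = 14 cm
Using D1*w1 = D2*w2
w2 = D1*w1 / D2
w2 = 12*322 / 14
w2 = 3864 / 14
w2 = 276 RPM

276 RPM


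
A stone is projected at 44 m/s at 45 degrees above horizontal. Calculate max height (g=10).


Given: v0 = 44 m/s, theta = 45 deg, g = 10 m/s^2
sin^2(45) = 1/2
Using H = v0^2 * sin^2(theta) / (2*g)
H = 44^2 * 1/2 / (2*10)
H = 1936 * 1/2 / 20
H = 968 / 20
H = 242/5 m

242/5 m


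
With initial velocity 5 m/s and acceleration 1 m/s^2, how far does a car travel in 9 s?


Given: v0 = 5 m/s, a = 1 m/s^2, t = 9 s
Using s = v0*t + (1/2)*a*t^2
s = 5*9 + (1/2)*1*9^2
s = 45 + (1/2)*81
s = 45 + 81/2
s = 171/2

171/2 m


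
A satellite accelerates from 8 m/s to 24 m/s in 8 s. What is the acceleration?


Given: initial velocity v0 = 8 m/s, final velocity v = 24 m/s, time t = 8 s
Using a = (v - v0) / t
a = (24 - 8) / 8
a = 16 / 8
a = 2 m/s^2

2 m/s^2


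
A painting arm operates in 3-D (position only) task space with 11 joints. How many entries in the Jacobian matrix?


Given: task space dimension = 3, joints = 11
Jacobian is a 3 x 11 matrix
Total entries = rows * columns
Total = 3 * 11
Total = 33

33


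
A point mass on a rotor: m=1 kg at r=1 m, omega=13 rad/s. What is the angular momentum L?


Given: m = 1 kg, r = 1 m, omega = 13 rad/s
For a point mass: I = m*r^2
I = 1*1^2 = 1*1 = 1
L = I*omega = 1*13
L = 13 kg*m^2/s

13 kg*m^2/s


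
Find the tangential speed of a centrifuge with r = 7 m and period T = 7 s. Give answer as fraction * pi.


Given: radius r = 7 m, period T = 7 s
Using v = 2*pi*r / T
v = 2*pi*7 / 7
v = 14*pi / 7
v = 2*pi m/s

2*pi m/s


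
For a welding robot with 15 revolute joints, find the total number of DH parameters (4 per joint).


Given: 15 joints, 4 DH parameters per joint (d, theta, a, alpha)
Total DH parameters = number_of_joints * 4
Total = 15 * 4
Total = 60

60


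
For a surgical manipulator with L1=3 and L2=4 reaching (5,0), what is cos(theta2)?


Given: L1 = 3, L2 = 4, target (x, y) = (5, 0)
Using cos(theta2) = (x^2 + y^2 - L1^2 - L2^2) / (2*L1*L2)
x^2 + y^2 = 5^2 + 0 = 25
L1^2 + L2^2 = 9 + 16 = 25
Numerator = 25 - 25 = 0
Denominator = 2*3*4 = 24
cos(theta2) = 0/24 = 0

0


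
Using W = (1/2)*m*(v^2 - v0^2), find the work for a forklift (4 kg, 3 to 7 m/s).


Given: m = 4 kg, v0 = 3 m/s, v = 7 m/s
Using W = (1/2)*m*(v^2 - v0^2)
v^2 = 7^2 = 49
v0^2 = 3^2 = 9
v^2 - v0^2 = 49 - 9 = 40
W = (1/2)*4*40 = 80 J

80 J


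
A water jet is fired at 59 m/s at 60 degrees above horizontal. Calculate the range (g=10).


Given: v0 = 59 m/s, theta = 60 deg, g = 10 m/s^2
sin(2*60) = sin(120) = sqrt(3)/2
Using R = v0^2 * sin(2*theta) / g
R = 59^2 * (sqrt(3)/2) / 10
R = 3481 * sqrt(3) / 20
R = 3481/20*sqrt(3) m

3481/20*sqrt(3) m


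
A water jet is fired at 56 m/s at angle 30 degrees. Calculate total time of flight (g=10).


Given: v0 = 56 m/s, theta = 30 deg, g = 10 m/s^2
sin(30) = 1/2
Using T = 2*v0*sin(theta) / g
T = 2*56*1/2 / 10
T = 56 / 10
T = 28/5 s

28/5 s


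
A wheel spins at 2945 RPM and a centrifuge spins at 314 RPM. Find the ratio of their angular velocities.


Given: RPM_A = 2945, RPM_B = 314
omega = 2*pi*RPM/60, so omega_A/omega_B = RPM_A / RPM_B
omega_A/omega_B = 2945 / 314
omega_A/omega_B = 2945/314

2945/314


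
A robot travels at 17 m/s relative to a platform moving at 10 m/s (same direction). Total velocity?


Given: object velocity = 17 m/s, platform velocity = 10 m/s (same direction)
Using classical velocity addition: v_total = v_object + v_platform
v_total = 17 + 10
v_total = 27 m/s

27 m/s


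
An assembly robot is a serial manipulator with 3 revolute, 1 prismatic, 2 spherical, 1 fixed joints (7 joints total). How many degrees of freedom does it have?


Given: serial robot with 3 revolute, 1 prismatic, 2 spherical, 1 fixed joints
DOF contribution per joint type: revolute=1, prismatic=1, spherical=3, fixed=0
DOF = 3*1 + 1*1 + 2*3 + 1*0
DOF = 10

10


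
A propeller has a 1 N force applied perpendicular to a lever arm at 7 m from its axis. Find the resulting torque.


Given: F = 1 N, r = 7 m, angle = 90 deg (perpendicular)
Using tau = F * r * sin(90)
sin(90) = 1
tau = 1 * 7 * 1
tau = 7 Nm

7 Nm


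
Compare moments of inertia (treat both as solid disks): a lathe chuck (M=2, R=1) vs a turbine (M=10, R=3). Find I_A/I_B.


Given: M1=2 kg, R1=1 m, M2=10 kg, R2=3 m
For a disk: I = (1/2)*M*R^2, so I_A/I_B = (M1*R1^2)/(M2*R2^2)
M1*R1^2 = 2*1 = 2
M2*R2^2 = 10*9 = 90
I_A/I_B = 2/90 = 1/45

1/45


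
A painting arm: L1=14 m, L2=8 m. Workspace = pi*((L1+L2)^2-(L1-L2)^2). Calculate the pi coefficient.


Given: L1 = 14, L2 = 8
(L1+L2)^2 = (22)^2 = 484
(L1-L2)^2 = (6)^2 = 36
Difference = 484 - 36 = 448
This equals 4*L1*L2 = 4*14*8 = 448
Workspace area = 448*pi

448


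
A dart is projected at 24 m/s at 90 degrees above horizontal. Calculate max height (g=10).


Given: v0 = 24 m/s, theta = 90 deg, g = 10 m/s^2
sin^2(90) = 1
Using H = v0^2 * sin^2(theta) / (2*g)
H = 24^2 * 1 / (2*10)
H = 576 * 1 / 20
H = 576 / 20
H = 144/5 m

144/5 m


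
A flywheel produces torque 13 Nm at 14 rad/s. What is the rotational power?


Given: tau = 13 Nm, omega = 14 rad/s
Using P = tau * omega
P = 13 * 14
P = 182 W

182 W


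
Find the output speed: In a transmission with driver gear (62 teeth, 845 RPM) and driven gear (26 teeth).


Given: N1 = 62 teeth, w1 = 845 RPM, N2 = 26 teeth
Using N1*w1 = N2*w2
w2 = N1*w1 / N2
w2 = 62*845 / 26
w2 = 52390 / 26
w2 = 2015 RPM

2015 RPM


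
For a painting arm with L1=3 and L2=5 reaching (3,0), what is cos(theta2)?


Given: L1 = 3, L2 = 5, target (x, y) = (3, 0)
Using cos(theta2) = (x^2 + y^2 - L1^2 - L2^2) / (2*L1*L2)
x^2 + y^2 = 3^2 + 0 = 9
L1^2 + L2^2 = 9 + 25 = 34
Numerator = 9 - 34 = -25
Denominator = 2*3*5 = 30
cos(theta2) = -25/30 = -5/6

-5/6


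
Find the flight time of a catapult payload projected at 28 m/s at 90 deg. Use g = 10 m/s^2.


Given: v0 = 28 m/s, theta = 90 deg, g = 10 m/s^2
sin(90) = 1
Using T = 2*v0*sin(theta) / g
T = 2*28*1 / 10
T = 56 / 10
T = 28/5 s

28/5 s


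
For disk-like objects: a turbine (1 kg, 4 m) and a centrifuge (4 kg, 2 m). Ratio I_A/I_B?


Given: M1=1 kg, R1=4 m, M2=4 kg, R2=2 m
For a disk: I = (1/2)*M*R^2, so I_A/I_B = (M1*R1^2)/(M2*R2^2)
M1*R1^2 = 1*16 = 16
M2*R2^2 = 4*4 = 16
I_A/I_B = 16/16 = 1

1


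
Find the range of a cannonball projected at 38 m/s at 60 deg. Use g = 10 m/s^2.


Given: v0 = 38 m/s, theta = 60 deg, g = 10 m/s^2
sin(2*60) = sin(120) = sqrt(3)/2
Using R = v0^2 * sin(2*theta) / g
R = 38^2 * (sqrt(3)/2) / 10
R = 1444 * sqrt(3) / 20
R = 361/5*sqrt(3) m

361/5*sqrt(3) m


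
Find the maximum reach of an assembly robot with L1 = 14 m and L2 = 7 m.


Given: L1 = 14 m, L2 = 7 m
For a 2-link planar arm, max reach = L1 + L2 (fully extended)
Max reach = 14 + 7
Max reach = 21 m

21 m


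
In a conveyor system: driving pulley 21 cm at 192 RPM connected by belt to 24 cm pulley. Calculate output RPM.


Given: D1 = 21 cm, w1 = 192 RPM, D2 = 24 cm
Using D1*w1 = D2*w2
w2 = D1*w1 / D2
w2 = 21*192 / 24
w2 = 4032 / 24
w2 = 168 RPM

168 RPM


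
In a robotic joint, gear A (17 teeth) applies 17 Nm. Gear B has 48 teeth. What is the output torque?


Given: N1 = 17, N2 = 48, T1 = 17 Nm
Using T2/T1 = N2/N1
T2 = T1 * N2 / N1
T2 = 17 * 48 / 17
T2 = 816 / 17
T2 = 48 Nm

48 Nm


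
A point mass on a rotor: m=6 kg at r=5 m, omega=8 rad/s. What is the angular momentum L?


Given: m = 6 kg, r = 5 m, omega = 8 rad/s
For a point mass: I = m*r^2
I = 6*5^2 = 6*25 = 150
L = I*omega = 150*8
L = 1200 kg*m^2/s

1200 kg*m^2/s


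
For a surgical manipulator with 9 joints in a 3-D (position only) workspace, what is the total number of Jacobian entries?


Given: task space dimension = 3, joints = 9
Jacobian is a 3 x 9 matrix
Total entries = rows * columns
Total = 3 * 9
Total = 27

27


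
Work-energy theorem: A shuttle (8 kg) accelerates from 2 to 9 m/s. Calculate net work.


Given: m = 8 kg, v0 = 2 m/s, v = 9 m/s
Using W = (1/2)*m*(v^2 - v0^2)
v^2 = 9^2 = 81
v0^2 = 2^2 = 4
v^2 - v0^2 = 81 - 4 = 77
W = (1/2)*8*77 = 308 J

308 J


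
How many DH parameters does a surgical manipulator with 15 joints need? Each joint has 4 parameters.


Given: 15 joints, 4 DH parameters per joint (d, theta, a, alpha)
Total DH parameters = number_of_joints * 4
Total = 15 * 4
Total = 60

60


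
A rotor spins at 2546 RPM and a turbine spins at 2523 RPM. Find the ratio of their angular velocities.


Given: RPM_A = 2546, RPM_B = 2523
omega = 2*pi*RPM/60, so omega_A/omega_B = RPM_A / RPM_B
omega_A/omega_B = 2546 / 2523
omega_A/omega_B = 2546/2523

2546/2523


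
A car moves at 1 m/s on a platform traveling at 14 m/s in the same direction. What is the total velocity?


Given: object velocity = 1 m/s, platform velocity = 14 m/s (same direction)
Using classical velocity addition: v_total = v_object + v_platform
v_total = 1 + 14
v_total = 15 m/s

15 m/s


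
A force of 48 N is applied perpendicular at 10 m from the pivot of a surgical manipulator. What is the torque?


Given: F = 48 N, r = 10 m, angle = 90 deg (perpendicular)
Using tau = F * r * sin(90)
sin(90) = 1
tau = 48 * 10 * 1
tau = 480 Nm

480 Nm


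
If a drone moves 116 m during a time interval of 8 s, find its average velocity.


Given: distance d = 116 m, time t = 8 s
Using v = d / t
v = 116 / 8
v = 29/2 m/s

29/2 m/s


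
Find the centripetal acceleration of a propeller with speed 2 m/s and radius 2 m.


Given: v = 2 m/s, r = 2 m
Using a_c = v^2 / r
a_c = 2^2 / 2
a_c = 4 / 2
a_c = 2 m/s^2

2 m/s^2


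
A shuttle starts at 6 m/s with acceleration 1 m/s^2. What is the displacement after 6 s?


Given: v0 = 6 m/s, a = 1 m/s^2, t = 6 s
Using s = v0*t + (1/2)*a*t^2
s = 6*6 + (1/2)*1*6^2
s = 36 + (1/2)*36
s = 36 + 18
s = 54

54 m


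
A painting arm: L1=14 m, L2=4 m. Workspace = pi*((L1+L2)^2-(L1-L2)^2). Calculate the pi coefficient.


Given: L1 = 14, L2 = 4
(L1+L2)^2 = (18)^2 = 324
(L1-L2)^2 = (10)^2 = 100
Difference = 324 - 100 = 224
This equals 4*L1*L2 = 4*14*4 = 224
Workspace area = 224*pi

224


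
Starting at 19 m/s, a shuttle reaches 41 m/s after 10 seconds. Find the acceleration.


Given: initial velocity v0 = 19 m/s, final velocity v = 41 m/s, time t = 10 s
Using a = (v - v0) / t
a = (41 - 19) / 10
a = 22 / 10
a = 11/5 m/s^2

11/5 m/s^2


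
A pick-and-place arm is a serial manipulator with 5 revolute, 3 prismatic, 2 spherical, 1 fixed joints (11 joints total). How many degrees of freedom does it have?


Given: serial robot with 5 revolute, 3 prismatic, 2 spherical, 1 fixed joints
DOF contribution per joint type: revolute=1, prismatic=1, spherical=3, fixed=0
DOF = 5*1 + 3*1 + 2*3 + 1*0
DOF = 14

14


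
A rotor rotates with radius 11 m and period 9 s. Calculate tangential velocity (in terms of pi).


Given: radius r = 11 m, period T = 9 s
Using v = 2*pi*r / T
v = 2*pi*11 / 9
v = 22*pi / 9
v = 22/9*pi m/s

22/9*pi m/s


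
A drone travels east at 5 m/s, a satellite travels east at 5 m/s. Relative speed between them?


Given: v_A = 5 m/s east, v_B = 5 m/s east
Both move in the same direction; relative speed = |v_A - v_B|
|5 - 5| = |0|
= 0 m/s

0 m/s


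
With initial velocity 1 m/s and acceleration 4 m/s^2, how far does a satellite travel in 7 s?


Given: v0 = 1 m/s, a = 4 m/s^2, t = 7 s
Using s = v0*t + (1/2)*a*t^2
s = 1*7 + (1/2)*4*7^2
s = 7 + (1/2)*196
s = 7 + 98
s = 105

105 m


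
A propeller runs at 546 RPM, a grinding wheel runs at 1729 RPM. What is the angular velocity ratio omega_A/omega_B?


Given: RPM_A = 546, RPM_B = 1729
omega = 2*pi*RPM/60, so omega_A/omega_B = RPM_A / RPM_B
omega_A/omega_B = 546 / 1729
omega_A/omega_B = 6/19

6/19


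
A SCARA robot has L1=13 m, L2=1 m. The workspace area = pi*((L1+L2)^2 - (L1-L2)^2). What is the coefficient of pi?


Given: L1 = 13, L2 = 1
(L1+L2)^2 = (14)^2 = 196
(L1-L2)^2 = (12)^2 = 144
Difference = 196 - 144 = 52
This equals 4*L1*L2 = 4*13*1 = 52
Workspace area = 52*pi

52


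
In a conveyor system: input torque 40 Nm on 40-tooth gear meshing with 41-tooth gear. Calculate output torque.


Given: N1 = 40, N2 = 41, T1 = 40 Nm
Using T2/T1 = N2/N1
T2 = T1 * N2 / N1
T2 = 40 * 41 / 40
T2 = 1640 / 40
T2 = 41 Nm

41 Nm


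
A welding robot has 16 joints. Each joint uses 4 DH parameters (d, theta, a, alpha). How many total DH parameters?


Given: 16 joints, 4 DH parameters per joint (d, theta, a, alpha)
Total DH parameters = number_of_joints * 4
Total = 16 * 4
Total = 64

64


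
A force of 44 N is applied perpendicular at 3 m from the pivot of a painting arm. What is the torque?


Given: F = 44 N, r = 3 m, angle = 90 deg (perpendicular)
Using tau = F * r * sin(90)
sin(90) = 1
tau = 44 * 3 * 1
tau = 132 Nm

132 Nm


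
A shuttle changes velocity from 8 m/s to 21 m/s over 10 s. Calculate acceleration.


Given: initial velocity v0 = 8 m/s, final velocity v = 21 m/s, time t = 10 s
Using a = (v - v0) / t
a = (21 - 8) / 10
a = 13 / 10
a = 13/10 m/s^2

13/10 m/s^2


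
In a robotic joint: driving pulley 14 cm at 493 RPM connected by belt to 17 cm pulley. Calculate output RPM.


Given: D1 = 14 cm, w1 = 493 RPM, D2 = 17 cm
Using D1*w1 = D2*w2
w2 = D1*w1 / D2
w2 = 14*493 / 17
w2 = 6902 / 17
w2 = 406 RPM

406 RPM


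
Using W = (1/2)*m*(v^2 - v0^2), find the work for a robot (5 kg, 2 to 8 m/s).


Given: m = 5 kg, v0 = 2 m/s, v = 8 m/s
Using W = (1/2)*m*(v^2 - v0^2)
v^2 = 8^2 = 64
v0^2 = 2^2 = 4
v^2 - v0^2 = 64 - 4 = 60
W = (1/2)*5*60 = 150 J

150 J


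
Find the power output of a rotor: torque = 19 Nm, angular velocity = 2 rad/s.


Given: tau = 19 Nm, omega = 2 rad/s
Using P = tau * omega
P = 19 * 2
P = 38 W

38 W


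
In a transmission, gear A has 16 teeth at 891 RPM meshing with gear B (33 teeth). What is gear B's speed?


Given: N1 = 16 teeth, w1 = 891 RPM, N2 = 33 teeth
Using N1*w1 = N2*w2
w2 = N1*w1 / N2
w2 = 16*891 / 33
w2 = 14256 / 33
w2 = 432 RPM

432 RPM


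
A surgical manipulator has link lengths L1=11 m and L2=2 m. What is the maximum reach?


Given: L1 = 11 m, L2 = 2 m
For a 2-link planar arm, max reach = L1 + L2 (fully extended)
Max reach = 11 + 2
Max reach = 13 m

13 m


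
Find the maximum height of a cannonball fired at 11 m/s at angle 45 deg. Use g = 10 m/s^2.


Given: v0 = 11 m/s, theta = 45 deg, g = 10 m/s^2
sin^2(45) = 1/2
Using H = v0^2 * sin^2(theta) / (2*g)
H = 11^2 * 1/2 / (2*10)
H = 121 * 1/2 / 20
H = 121/2 / 20
H = 121/40 m

121/40 m


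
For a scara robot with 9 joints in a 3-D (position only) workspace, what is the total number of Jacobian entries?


Given: task space dimension = 3, joints = 9
Jacobian is a 3 x 9 matrix
Total entries = rows * columns
Total = 3 * 9
Total = 27

27


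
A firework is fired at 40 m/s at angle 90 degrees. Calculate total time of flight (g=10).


Given: v0 = 40 m/s, theta = 90 deg, g = 10 m/s^2
sin(90) = 1
Using T = 2*v0*sin(theta) / g
T = 2*40*1 / 10
T = 80 / 10
T = 8 s

8 s


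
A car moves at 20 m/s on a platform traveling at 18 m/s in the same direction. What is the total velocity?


Given: object velocity = 20 m/s, platform velocity = 18 m/s (same direction)
Using classical velocity addition: v_total = v_object + v_platform
v_total = 20 + 18
v_total = 38 m/s

38 m/s


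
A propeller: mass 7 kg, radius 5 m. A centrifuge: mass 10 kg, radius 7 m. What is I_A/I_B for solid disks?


Given: M1=7 kg, R1=5 m, M2=10 kg, R2=7 m
For a disk: I = (1/2)*M*R^2, so I_A/I_B = (M1*R1^2)/(M2*R2^2)
M1*R1^2 = 7*25 = 175
M2*R2^2 = 10*49 = 490
I_A/I_B = 175/490 = 5/14

5/14


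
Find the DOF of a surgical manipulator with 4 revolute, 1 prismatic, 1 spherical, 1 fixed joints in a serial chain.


Given: serial robot with 4 revolute, 1 prismatic, 1 spherical, 1 fixed joints
DOF contribution per joint type: revolute=1, prismatic=1, spherical=3, fixed=0
DOF = 4*1 + 1*1 + 1*3 + 1*0
DOF = 8

8


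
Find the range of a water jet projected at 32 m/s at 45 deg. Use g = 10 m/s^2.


Given: v0 = 32 m/s, theta = 45 deg, g = 10 m/s^2
sin(2*45) = sin(90) = 1
Using R = v0^2 * sin(2*theta) / g
R = 32^2 * 1 / 10
R = 1024 / 10
R = 512/5 m

512/5 m


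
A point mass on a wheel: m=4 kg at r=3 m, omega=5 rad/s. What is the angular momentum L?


Given: m = 4 kg, r = 3 m, omega = 5 rad/s
For a point mass: I = m*r^2
I = 4*3^2 = 4*9 = 36
L = I*omega = 36*5
L = 180 kg*m^2/s

180 kg*m^2/s


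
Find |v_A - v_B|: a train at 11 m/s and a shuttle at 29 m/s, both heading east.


Given: v_A = 11 m/s east, v_B = 29 m/s east
Both move in the same direction; relative speed = |v_A - v_B|
|11 - 29| = |-18|
= 18 m/s

18 m/s


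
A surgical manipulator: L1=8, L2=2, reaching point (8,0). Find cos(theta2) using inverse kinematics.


Given: L1 = 8, L2 = 2, target (x, y) = (8, 0)
Using cos(theta2) = (x^2 + y^2 - L1^2 - L2^2) / (2*L1*L2)
x^2 + y^2 = 8^2 + 0 = 64
L1^2 + L2^2 = 64 + 4 = 68
Numerator = 64 - 68 = -4
Denominator = 2*8*2 = 32
cos(theta2) = -4/32 = -1/8

-1/8


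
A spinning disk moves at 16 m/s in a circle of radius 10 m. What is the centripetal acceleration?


Given: v = 16 m/s, r = 10 m
Using a_c = v^2 / r
a_c = 16^2 / 10
a_c = 256 / 10
a_c = 128/5 m/s^2

128/5 m/s^2


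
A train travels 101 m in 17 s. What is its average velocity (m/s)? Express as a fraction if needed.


Given: distance d = 101 m, time t = 17 s
Using v = d / t
v = 101 / 17
v = 101/17 m/s

101/17 m/s


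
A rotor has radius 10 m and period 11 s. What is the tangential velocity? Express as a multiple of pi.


Given: radius r = 10 m, period T = 11 s
Using v = 2*pi*r / T
v = 2*pi*10 / 11
v = 20*pi / 11
v = 20/11*pi m/s

20/11*pi m/s


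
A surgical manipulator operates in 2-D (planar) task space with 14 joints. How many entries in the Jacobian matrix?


Given: task space dimension = 2, joints = 14
Jacobian is a 2 x 14 matrix
Total entries = rows * columns
Total = 2 * 14
Total = 28

28


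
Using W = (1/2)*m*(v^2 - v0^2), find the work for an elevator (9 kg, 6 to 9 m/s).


Given: m = 9 kg, v0 = 6 m/s, v = 9 m/s
Using W = (1/2)*m*(v^2 - v0^2)
v^2 = 9^2 = 81
v0^2 = 6^2 = 36
v^2 - v0^2 = 81 - 36 = 45
W = (1/2)*9*45 = 405/2 J

405/2 J
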